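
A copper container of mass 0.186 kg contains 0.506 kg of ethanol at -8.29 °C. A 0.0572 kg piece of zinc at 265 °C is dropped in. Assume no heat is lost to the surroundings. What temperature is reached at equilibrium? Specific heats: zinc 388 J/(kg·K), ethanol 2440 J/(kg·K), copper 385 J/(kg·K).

Conservation of energy gives ΣQ = 0:
0.0572*388*(T − 265) + 0.506*2440*(T − (-8.29)) + 0.186*385*(T − (-8.29)) = 0
22.19(T − 265) + 1234.6(T − (-8.29)) + 71.61(T − (-8.29)) = 0
1328.4 T = -4947.5
T = -4947.5/1328.4 ≈ -3.72 °C

T_f ≈ -3.7 °C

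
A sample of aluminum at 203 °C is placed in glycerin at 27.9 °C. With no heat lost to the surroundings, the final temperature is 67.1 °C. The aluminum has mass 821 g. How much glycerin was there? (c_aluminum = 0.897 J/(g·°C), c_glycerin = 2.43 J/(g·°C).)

|Q_aluminum| = |Q_glycerin|:
821×0.897×(203 − 67.1) = m×2.43×(67.1 − 27.9)
95.26 m = 100082  ⇒  m ≈ 1051 g

m ≈ 1050 g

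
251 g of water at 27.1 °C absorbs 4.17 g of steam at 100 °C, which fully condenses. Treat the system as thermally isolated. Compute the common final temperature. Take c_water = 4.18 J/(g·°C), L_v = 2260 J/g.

T_f ≈ 37.1 °C

Setting the total heat transfer to zero:
steam→water at 100 °C releases m L_v = 4.17·2260 = 9424.2
  condensed water 100 °C→T: 17.43(T − 100)
  water warms: 251·4.18·(T − 27.1) = 1049.2(T − 27.1)
1066.6 T = 9424.2 + 1743.1 + 28433 = 39600
T ≈ 37.13 °C (< 100 °C, so full condensation is consistent).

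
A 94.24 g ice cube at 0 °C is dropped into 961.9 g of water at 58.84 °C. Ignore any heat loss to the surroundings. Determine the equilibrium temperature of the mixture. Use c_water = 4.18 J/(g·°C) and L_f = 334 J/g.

Net heat exchanged in the isolated system is zero:
latent heat to melt: 94.24·334 = 31476; warm the meltwater: 393.92 T; water: 4020.7(T − 58.84)
4414.7 T = 236580 − 31476 = 205104
T ≈ 46.46 °C. Since T > 0 °C, the all-ice-melts assumption holds.

T_f ≈ 46.5 °C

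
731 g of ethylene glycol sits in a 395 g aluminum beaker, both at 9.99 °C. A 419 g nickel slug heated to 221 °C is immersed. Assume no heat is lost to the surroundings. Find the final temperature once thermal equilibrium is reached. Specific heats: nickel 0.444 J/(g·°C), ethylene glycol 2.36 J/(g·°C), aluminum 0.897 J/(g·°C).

Energy conservation, ΣQ = 0:
419·0.444·(T − 221) + 731·2.36·(T − 9.99) + 395·0.897·(T − 9.99) = 0
186.04(T − 221) + 1725.2(T − 9.99) + 354.31(T − 9.99) = 0
2265.5 T = 61888
T = 61888/2265.5 ≈ 27.32 °C

T_f ≈ 27.3 °C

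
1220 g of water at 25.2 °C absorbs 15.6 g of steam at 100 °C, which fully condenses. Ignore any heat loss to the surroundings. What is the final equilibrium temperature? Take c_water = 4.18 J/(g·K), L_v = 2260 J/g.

T_f ≈ 33.0 °C

Conservation of energy gives ΣQ = 0:
steam→water at 100 °C releases m L_v = 15.6·2260 = 35256
  condensed water 100 °C→T: 65.21(T − 100)
  water warms: 1220·4.18·(T − 25.2) = 5099.6(T − 25.2)
5164.8 T = 35256 + 6520.8 + 128510 = 170287
T ≈ 32.97 °C, under the boiling point, so the assumption holds.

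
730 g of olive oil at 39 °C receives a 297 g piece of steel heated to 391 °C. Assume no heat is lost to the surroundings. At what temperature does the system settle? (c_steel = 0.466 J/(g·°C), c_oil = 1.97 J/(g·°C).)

T_f ≈ 69.9 °C

Net heat exchanged in the isolated system is zero:
297×0.466×(T − 391) + 730×1.97×(T − 39) = 0
138.4(T − 391) + 1438.1(T − 39) = 0
1576.5 T = 110201
T = 110201/1576.5 ≈ 69.90 °C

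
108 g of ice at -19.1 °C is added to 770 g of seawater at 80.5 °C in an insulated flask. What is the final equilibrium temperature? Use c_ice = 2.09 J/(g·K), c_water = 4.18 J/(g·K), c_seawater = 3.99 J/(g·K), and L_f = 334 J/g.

Conservation of energy gives ΣQ = 0:
warm ice to 0 °C: 108×2.09×(0 − (-19.1)) = 4311.3; fusion: m_ice L_f = 108×334 = 36072; meltwater 0→T: 108×4.18×T = 451.44 T; seawater cools: 770×3.99×(T − 80.5) = 3072.3(T − 80.5)
3523.7 T = 247320 − 40383 = 206937
T ≈ 58.73 °C. Since T > 0 °C, the all-ice-melts assumption holds.

T_f ≈ 58.7 °C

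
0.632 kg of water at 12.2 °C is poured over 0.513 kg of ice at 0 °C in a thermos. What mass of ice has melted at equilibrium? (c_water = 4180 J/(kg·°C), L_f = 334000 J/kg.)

Water can give up m c ΔT = 0.632·4180·12.2 = 32229 J before reaching 0 °C.
Melting all 0.513 kg of ice would need 0.513·334000 = 171342 J.
That's not enough to melt it all — equilibrium is at 0 °C with ice remaining.
m_melt = 32229 / L_f = 0.0965 kg.

m_melted ≈ 0.0965 kg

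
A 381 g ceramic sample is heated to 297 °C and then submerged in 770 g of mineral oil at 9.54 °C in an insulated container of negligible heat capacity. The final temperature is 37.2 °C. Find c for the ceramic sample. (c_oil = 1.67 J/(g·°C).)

c ≈ 0.359 J/(g·°C)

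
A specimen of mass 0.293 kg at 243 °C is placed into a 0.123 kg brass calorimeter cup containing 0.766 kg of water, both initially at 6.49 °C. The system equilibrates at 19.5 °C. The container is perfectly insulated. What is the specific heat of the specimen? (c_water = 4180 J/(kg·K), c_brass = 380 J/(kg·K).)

c ≈ 645 J/(kg·K)

Energy conservation, ΣQ = 0:
0.293·c·(19.5 − 243) + 0.766·4180·(19.5 − 6.49) + 0.123·380·(19.5 − 6.49) = 0
-65.49 c = -42265
c = -42265/-65.49 ≈ 645.4 J/(kg·K)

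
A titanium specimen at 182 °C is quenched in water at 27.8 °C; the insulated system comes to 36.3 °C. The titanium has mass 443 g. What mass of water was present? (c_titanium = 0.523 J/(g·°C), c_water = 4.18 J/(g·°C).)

m ≈ 950 g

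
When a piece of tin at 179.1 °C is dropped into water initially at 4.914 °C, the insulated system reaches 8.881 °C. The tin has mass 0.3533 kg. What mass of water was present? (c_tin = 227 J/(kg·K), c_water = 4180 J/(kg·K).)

|Q_tin| = |Q_water|:
0.3533×227×(179.1 − 8.881) = m×4180×(8.881 − 4.914)
16582 m = 13651  ⇒  m ≈ 0.8233 kg

m ≈ 0.823 kg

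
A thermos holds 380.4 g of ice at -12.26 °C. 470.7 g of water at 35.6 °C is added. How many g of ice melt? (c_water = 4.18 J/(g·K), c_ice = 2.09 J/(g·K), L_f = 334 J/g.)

m_melted ≈ 181 g

Water can give up m c ΔT = 470.7×4.18×35.6 = 70044 J before reaching 0 °C.
Of that, 380.4×2.09×12.26 = 9747.1 J goes to bring the ice to 0 °C, leaving 60297 J.
To melt every bit of ice: 380.4×334 = 127054 J.
60297 J < 127054 J, so only part of the ice melts and the system sits at 0 °C.
m_melted×334 = 60297  ⇒  m_melted ≈ 180.5 g.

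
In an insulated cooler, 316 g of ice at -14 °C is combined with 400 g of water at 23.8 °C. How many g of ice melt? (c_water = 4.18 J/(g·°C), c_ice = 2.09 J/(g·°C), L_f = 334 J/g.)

m_melted ≈ 91.5 g

Heat available from the water dropping to 0 °C: 400×4.18×23.8 = 39794 J.
Of that, 316×2.09×14 = 9246.2 J goes to bring the ice to 0 °C, leaving 30547 J.
Fully melting the ice requires m_ice L_f = 316×334 = 105544 J.
30547 J < 105544 J, so only part of the ice melts and the system sits at 0 °C.
Mass melted = 30547/334 ≈ 91.46 g.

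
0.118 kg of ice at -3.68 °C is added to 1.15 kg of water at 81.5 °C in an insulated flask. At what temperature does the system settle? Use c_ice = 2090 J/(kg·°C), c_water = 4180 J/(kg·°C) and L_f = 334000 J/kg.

T_f ≈ 66.3 °C

Conservation of energy gives ΣQ = 0:
warm ice to 0 °C: 0.118·2090·(0 − (-3.68)) = 907.56; fusion: m_ice L_f = 0.118·334000 = 39412; warm the meltwater: 493.24 T; water cools: 1.15·4180·(T − 81.5) = 4807(T − 81.5)
5300.2 T = 391770 − 40320 = 351451
T ≈ 66.31 °C. Since T > 0 °C, the all-ice-melts assumption holds.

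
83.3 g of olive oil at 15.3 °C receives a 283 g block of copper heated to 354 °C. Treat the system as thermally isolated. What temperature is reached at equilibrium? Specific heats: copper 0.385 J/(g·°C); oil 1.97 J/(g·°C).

Setting the total heat transfer to zero:
283×0.385×(T − 354) + 83.3×1.97×(T − 15.3) = 0
(108.95 + 164.1) T = 108.95×354 + 164.1×15.3
T ≈ 150.45 °C

T_f ≈ 150.4 °C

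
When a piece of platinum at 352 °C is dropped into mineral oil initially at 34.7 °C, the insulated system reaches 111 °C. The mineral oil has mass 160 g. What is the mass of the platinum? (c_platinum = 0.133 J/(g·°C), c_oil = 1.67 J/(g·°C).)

Heat lost by the platinum = heat gained by the oil:
m·0.133·(352 − 111) = 160·1.67·(111 − 34.7)
32.05 m = 20387  ⇒  m ≈ 636.1 g

m ≈ 636 g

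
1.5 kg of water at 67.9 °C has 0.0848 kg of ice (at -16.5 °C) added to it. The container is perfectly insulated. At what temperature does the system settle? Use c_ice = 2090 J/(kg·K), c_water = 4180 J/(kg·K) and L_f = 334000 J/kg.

Setting the total heat transfer to zero:
ice -16.5→0 °C: 0.0848·2090·16.5 = 2924.3; latent heat to melt: 0.0848·334000 = 28323; warm the meltwater: 354.46 T; water: 6270(T − 67.9)
6624.5 T = 425733 − 31248 = 394485
T ≈ 59.55 °C. Since T > 0 °C, the all-ice-melts assumption holds.

T_f ≈ 59.5 °C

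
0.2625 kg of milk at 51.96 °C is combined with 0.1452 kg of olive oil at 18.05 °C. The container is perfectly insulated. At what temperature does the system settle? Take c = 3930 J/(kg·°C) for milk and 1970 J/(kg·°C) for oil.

T_f ≈ 44.6 °C

Heat gained plus heat lost sum to zero:
0.2625·3930·(T − 51.96) + 0.1452·1970·(T − 18.05) = 0
1031.6(T − 51.96) + 286.04(T − 18.05) = 0
(1031.6 + 286.04) T = 1031.6·51.96 + 286.04·18.05
T = 58766 / 1317.7 = 44.6 °C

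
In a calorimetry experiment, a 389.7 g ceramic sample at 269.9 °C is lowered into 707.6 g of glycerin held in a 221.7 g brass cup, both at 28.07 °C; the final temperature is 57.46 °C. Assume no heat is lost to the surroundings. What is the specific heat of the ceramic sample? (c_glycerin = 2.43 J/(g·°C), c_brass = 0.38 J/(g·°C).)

c ≈ 0.64 J/(g·°C)

Setting the total heat transfer to zero:
389.7×c×(57.46 − 269.9) + 707.6×2.43×(57.46 − 28.07) + 221.7×0.38×(57.46 − 28.07) = 0
-82788 c = -53011
c = -53011/-82788 ≈ 0.6403 J/(g·°C)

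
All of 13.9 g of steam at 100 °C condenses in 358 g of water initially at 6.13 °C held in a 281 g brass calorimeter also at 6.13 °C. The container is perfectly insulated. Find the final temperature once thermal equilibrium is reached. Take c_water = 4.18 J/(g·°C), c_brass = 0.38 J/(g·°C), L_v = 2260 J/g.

T_f ≈ 28.3 °C

Conservation of energy gives ΣQ = 0:
latent heat released on condensation: 13.9·2260 = 31414
  condensed water 100 °C→T: 58.1(T − 100)
  water warms: 358·4.18·(T − 6.13) = 1496.4(T − 6.13)
  cup: 106.78(T − 6.13)
1661.3 T = 31414 + 5810.2 + 9827.7 = 47052
T ≈ 28.32 °C — below 100 °C, confirming all the steam condensed.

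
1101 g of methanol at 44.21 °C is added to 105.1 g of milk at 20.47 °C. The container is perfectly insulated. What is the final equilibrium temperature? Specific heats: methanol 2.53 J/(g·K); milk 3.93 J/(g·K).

Setting the total heat transfer to zero:
1101×2.53×(T − 44.21) + 105.1×3.93×(T − 20.47) = 0
3198.6 T = 131603
T ≈ 41.14 °C

T_f ≈ 41.1 °C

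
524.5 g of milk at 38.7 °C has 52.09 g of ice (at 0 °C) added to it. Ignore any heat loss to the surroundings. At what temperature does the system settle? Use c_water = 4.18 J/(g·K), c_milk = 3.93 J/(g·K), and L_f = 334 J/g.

T_f ≈ 27.4 °C

Setting the total heat transfer to zero:
fusion: m_ice L_f = 52.09×334 = 17398
  warm the meltwater: 217.74 T
  milk: 2061.3(T − 38.7)
2279 T = 79772 − 17398 = 62374
T ≈ 27.37 °C. Since T > 0 °C, the all-ice-melts assumption holds.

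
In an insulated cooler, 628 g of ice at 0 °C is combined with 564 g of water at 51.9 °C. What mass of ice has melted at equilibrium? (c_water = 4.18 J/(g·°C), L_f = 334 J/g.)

Heat available from the water dropping to 0 °C: 564·4.18·51.9 = 122355 J.
Fully melting the ice requires m_ice L_f = 628·334 = 209752 J.
That's not enough to melt it all — equilibrium is at 0 °C with ice remaining.
m_melt = 122355 / L_f = 366.3 g.

m_melted ≈ 366 g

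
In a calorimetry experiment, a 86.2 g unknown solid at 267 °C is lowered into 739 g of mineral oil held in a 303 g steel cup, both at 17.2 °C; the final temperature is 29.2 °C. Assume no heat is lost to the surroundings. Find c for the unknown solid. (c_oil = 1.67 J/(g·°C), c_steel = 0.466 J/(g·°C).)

c ≈ 0.805 J/(g·°C)

Let T be the final temperature. ΣQ_i = 0:
86.2·c·(29.2 − 267) + 739·1.67·(29.2 − 17.2) + 303·0.466·(29.2 − 17.2) = 0
-20498 c = -16504
c = -16504/-20498 ≈ 0.8051 J/(g·°C)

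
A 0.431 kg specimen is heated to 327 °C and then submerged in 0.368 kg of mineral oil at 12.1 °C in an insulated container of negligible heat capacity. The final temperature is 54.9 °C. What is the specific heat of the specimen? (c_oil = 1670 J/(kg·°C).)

Heat lost by the specimen = heat gained by the oil:
0.431·c·(327 − 54.9) = 0.368·1670·(54.9 − 12.1)
117.28 c = 26303  ⇒  c ≈ 224.3 J/(kg·°C)

c ≈ 224 J/(kg·°C)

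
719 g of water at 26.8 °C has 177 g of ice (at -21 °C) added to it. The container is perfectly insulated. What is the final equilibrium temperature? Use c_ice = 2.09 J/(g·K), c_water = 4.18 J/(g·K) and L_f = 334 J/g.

Setting the total heat transfer to zero:
ice -21→0 °C: 177×2.09×21 = 7768.5
  fusion: m_ice L_f = 177×334 = 59118
  warm the meltwater: 739.86 T
  water cools: 719×4.18×(T − 26.8) = 3005.4(T − 26.8)
3745.3 T = 80545 − 66887 = 13659
T ≈ 3.65 °C — above 0 °C, consistent with complete melting.

T_f ≈ 3.6 °C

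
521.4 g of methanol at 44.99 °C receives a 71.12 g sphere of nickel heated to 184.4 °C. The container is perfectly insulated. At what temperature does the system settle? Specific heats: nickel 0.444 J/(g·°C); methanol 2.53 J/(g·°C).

T_f = Σ m_i c_i T_i / Σ m_i c_i:
T_f = (31.58×184.4 + 1319.1×44.99) / (31.58 + 1319.1)
    = 65171 / 1350.7 ≈ 48.25 °C

T_f ≈ 48.2 °C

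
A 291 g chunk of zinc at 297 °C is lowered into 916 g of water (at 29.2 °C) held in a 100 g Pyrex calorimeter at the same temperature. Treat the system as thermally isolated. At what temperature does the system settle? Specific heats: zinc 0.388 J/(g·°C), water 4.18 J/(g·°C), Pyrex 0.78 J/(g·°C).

Heat gained plus heat lost sum to zero:
291×0.388×(T − 297) + 916×4.18×(T − 29.2) + 100×0.78×(T − 29.2) = 0
4019.8 T = 147615
T = 147615/4019.8 ≈ 36.72 °C

T_f ≈ 36.7 °C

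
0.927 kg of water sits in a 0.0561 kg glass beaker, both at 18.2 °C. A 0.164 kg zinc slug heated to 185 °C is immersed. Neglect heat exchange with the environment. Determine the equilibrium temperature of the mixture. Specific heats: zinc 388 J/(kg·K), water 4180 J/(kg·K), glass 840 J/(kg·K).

T_f ≈ 20.9 °C

Taking heat into each body as positive, Σ m c ΔT = 0:
0.164·388·(T − 185) + 0.927·4180·(T − 18.2) + 0.0561·840·(T − 18.2) = 0
(63.63 + 3874.9 + 47.12) T = 63.63·185 + 3874.9·18.2 + 47.12·18.2
T = 83152/3985.6 ≈ 20.86 °C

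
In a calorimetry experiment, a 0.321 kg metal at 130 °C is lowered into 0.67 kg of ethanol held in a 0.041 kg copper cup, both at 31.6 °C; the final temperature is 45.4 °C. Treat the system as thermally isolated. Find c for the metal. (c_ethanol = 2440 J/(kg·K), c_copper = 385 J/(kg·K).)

c ≈ 839 J/(kg·K)

Energy conservation, ΣQ = 0:
0.321·c·(45.4 − 130) + 0.67·2440·(45.4 − 31.6) + 0.041·385·(45.4 − 31.6) = 0
-27.16 c = -22778
c = -22778/-27.16 ≈ 838.8 J/(kg·K)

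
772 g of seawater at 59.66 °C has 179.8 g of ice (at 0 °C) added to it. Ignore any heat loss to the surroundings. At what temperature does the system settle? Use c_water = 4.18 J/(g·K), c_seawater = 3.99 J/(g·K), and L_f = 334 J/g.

T_f ≈ 32.3 °C

Heat gained plus heat lost sum to zero:
fusion: m_ice L_f = 179.8·334 = 60053; meltwater 0→T: 179.8·4.18·T = 751.56 T; seawater: 3080.3(T − 59.66)
3831.8 T = 183770 − 60053 = 123716
T ≈ 32.29 °C (positive, so assuming full melt was valid).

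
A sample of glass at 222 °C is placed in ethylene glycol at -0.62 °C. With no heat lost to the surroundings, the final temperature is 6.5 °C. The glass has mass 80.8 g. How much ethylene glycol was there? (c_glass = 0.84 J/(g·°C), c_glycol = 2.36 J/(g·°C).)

m ≈ 870 g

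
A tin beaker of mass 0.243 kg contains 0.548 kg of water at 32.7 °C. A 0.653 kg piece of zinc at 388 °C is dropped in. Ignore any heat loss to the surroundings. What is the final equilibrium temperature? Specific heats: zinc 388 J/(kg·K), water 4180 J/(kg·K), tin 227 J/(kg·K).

T_f ≈ 67.3 °C

Conservation of energy gives ΣQ = 0:
0.653·388·(T − 388) + 0.548·4180·(T − 32.7) + 0.243·227·(T − 32.7) = 0
2599.2 T = 175013
T ≈ 67.33 °C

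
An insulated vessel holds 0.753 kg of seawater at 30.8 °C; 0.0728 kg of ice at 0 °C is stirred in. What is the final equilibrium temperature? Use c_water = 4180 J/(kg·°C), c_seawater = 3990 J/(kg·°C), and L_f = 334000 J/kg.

T_f ≈ 20.6 °C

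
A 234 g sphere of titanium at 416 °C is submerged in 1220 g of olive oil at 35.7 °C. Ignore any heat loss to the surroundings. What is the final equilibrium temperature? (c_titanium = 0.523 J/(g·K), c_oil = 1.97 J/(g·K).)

Set heat shed by the hot body equal to heat absorbed by the cold body:
234·0.523·(416 − T) = 1220·1.97·(T − 35.7)
122.38(416 − T) = 2403.4(T − 35.7)
2525.8 T = 136712  ⇒  T ≈ 54.13 °C

T_f ≈ 54.1 °C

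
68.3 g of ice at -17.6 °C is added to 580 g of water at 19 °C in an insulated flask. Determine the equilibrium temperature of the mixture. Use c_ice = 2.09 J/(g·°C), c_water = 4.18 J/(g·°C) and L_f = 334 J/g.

T_f ≈ 7.7 °C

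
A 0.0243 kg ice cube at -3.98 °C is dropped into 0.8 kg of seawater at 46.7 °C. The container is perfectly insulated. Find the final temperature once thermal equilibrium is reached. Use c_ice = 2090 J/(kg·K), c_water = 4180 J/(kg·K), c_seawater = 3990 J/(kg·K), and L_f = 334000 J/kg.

T_f ≈ 42.7 °C

Energy balance with sensible and latent terms:
ice -3.98→0 °C: 0.0243·2090·3.98 = 202.13
  latent heat to melt: 0.0243·334000 = 8116.2
  meltwater 0→T: 0.0243·4180·T = 101.57 T
  seawater cools: 0.8·3990·(T − 46.7) = 3192(T − 46.7)
3293.6 T = 149066 − 8318.3 = 140748
T ≈ 42.73 °C (positive, so assuming full melt was valid).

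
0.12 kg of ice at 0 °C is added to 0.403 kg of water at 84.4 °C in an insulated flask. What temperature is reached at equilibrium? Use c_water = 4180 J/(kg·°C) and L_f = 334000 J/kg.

T_f ≈ 46.7 °C

Let T be the final temperature. ΣQ_i = 0:
fusion: m_ice L_f = 0.12×334000 = 40080; warm the meltwater: 501.6 T; water: 1684.5(T − 84.4)
2186.1 T = 142175 − 40080 = 102095
T ≈ 46.70 °C (positive, so assuming full melt was valid).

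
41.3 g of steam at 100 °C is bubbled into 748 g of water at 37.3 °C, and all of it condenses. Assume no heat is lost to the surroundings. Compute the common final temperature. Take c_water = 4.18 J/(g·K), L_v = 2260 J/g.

Taking heat into each body as positive, Σ m c ΔT = 0:
steam→water at 100 °C releases m L_v = 41.3·2260 = 93338
  condensate cools 100→T: 41.3·4.18·(T − 100) = 172.63(T − 100)
  water warms: 748·4.18·(T − 37.3) = 3126.6(T − 37.3)
3299.3 T = 93338 + 17263 + 116624 = 227225
T ≈ 68.87 °C, under the boiling point, so the assumption holds.

T_f ≈ 68.9 °C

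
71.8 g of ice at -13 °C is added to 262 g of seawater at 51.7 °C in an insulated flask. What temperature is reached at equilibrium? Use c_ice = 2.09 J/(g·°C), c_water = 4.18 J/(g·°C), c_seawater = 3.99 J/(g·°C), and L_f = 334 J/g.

T_f ≈ 20.9 °C

Heat gained plus heat lost sum to zero:
warm ice to 0 °C: 71.8·2.09·(0 − (-13)) = 1950.8; melt ice: 71.8·334 = 23981; meltwater 0→T: 71.8·4.18·T = 300.12 T; seawater: 1045.4(T − 51.7)
1345.5 T = 54046 − 25932 = 28114
T ≈ 20.89 °C (positive, so assuming full melt was valid).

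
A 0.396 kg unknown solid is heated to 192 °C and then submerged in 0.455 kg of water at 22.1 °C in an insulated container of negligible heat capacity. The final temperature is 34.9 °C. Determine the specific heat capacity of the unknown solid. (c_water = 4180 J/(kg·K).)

Taking heat into each body as positive, Σ m c ΔT = 0:
0.396×c×(34.9 − 192) + 0.455×4180×(34.9 − 22.1) = 0
-62.21 c = -24344
c = -24344/-62.21 ≈ 391.3 J/(kg·K)

c ≈ 391 J/(kg·K)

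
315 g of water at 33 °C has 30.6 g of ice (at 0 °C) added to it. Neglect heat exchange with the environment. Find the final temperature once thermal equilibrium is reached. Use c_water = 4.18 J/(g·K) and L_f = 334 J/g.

T_f ≈ 23.0 °C

Net heat exchanged in the isolated system is zero:
latent heat to melt: 30.6×334 = 10220
  meltwater 0→T: 30.6×4.18×T = 127.91 T
  water: 1316.7(T − 33)
1444.6 T = 43451 − 10220 = 33231
T ≈ 23.00 °C (positive, so assuming full melt was valid).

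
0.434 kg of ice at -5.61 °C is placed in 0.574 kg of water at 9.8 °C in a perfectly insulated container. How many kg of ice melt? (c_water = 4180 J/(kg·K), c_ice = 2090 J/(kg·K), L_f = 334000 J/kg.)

Heat available from the water dropping to 0 °C: 0.574·4180·9.8 = 23513 J.
Of that, 0.434·2090·5.61 = 5088.6 J goes to bring the ice to 0 °C, leaving 18425 J.
To melt every bit of ice: 0.434·334000 = 144956 J.
Since 18425 < 144956 J, not all the ice melts; equilibrium is at 0 °C.
m_melted·334000 = 18425  ⇒  m_melted ≈ 0.05516 kg.

m_melted ≈ 0.0552 kg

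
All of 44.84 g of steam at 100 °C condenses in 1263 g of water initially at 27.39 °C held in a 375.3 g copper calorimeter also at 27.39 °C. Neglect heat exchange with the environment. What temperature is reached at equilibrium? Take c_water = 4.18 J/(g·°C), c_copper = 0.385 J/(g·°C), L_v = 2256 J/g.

Sum of m c ΔT and latent-heat terms is zero:
latent heat released on condensation: 44.84×2256 = 101159; condensed water 100 °C→T: 187.43(T − 100); water warms: 1263×4.18×(T − 27.39) = 5279.3(T − 27.39); copper cup: 375.3×0.385×(T − 27.39) = 144.49(T − 27.39)
5611.3 T = 101159 + 18743 + 148559 = 268461
T ≈ 47.84 °C, under the boiling point, so the assumption holds.

T_f ≈ 47.8 °C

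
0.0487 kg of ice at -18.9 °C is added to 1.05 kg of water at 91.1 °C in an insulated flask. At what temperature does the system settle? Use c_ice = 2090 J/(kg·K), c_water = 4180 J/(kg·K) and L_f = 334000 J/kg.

T_f ≈ 83.1 °C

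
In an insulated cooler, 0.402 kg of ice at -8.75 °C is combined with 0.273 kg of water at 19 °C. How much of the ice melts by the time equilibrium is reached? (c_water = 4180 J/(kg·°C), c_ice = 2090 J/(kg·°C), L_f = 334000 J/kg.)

m_melted ≈ 0.0429 kg

Cooling the water to 0 °C releases 0.273·4180·19 = 21682 J.
Warming the ice to 0 °C takes 0.402·2090·8.75 = 7351.6 J, leaving 14330 J for melting.
To melt every bit of ice: 0.402·334000 = 134268 J.
That's not enough to melt it all — equilibrium is at 0 °C with ice remaining.
Mass melted = 14330/334000 ≈ 0.0429 kg.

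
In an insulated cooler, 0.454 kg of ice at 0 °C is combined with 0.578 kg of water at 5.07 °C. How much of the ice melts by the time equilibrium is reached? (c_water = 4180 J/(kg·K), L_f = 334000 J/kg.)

Water can give up m c ΔT = 0.578×4180×5.07 = 12249 J before reaching 0 °C.
Fully melting the ice requires m_ice L_f = 0.454×334000 = 151636 J.
12249 J < 151636 J, so only part of the ice melts and the system sits at 0 °C.
m_melted×334000 = 12249  ⇒  m_melted ≈ 0.03667 kg.

m_melted ≈ 0.0367 kg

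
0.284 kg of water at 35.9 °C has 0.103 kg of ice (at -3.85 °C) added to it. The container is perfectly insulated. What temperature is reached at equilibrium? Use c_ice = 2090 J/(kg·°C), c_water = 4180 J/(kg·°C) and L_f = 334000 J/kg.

T_f ≈ 4.6 °C

Let T be the final temperature. ΣQ_i = 0:
warm ice to 0 °C: 0.103×2090×(0 − (-3.85)) = 828.79
  melt ice: 0.103×334000 = 34402
  warm the meltwater: 430.54 T
  water: 1187.1(T − 35.9)
1617.7 T = 42618 − 35231 = 7386.8
T ≈ 4.57 °C. Since T > 0 °C, the all-ice-melts assumption holds.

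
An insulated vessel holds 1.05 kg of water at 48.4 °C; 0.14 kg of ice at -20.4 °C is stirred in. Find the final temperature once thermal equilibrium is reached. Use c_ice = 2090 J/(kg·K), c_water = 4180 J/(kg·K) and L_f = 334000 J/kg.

Sum of m c ΔT and latent-heat terms is zero:
warm ice to 0 °C: 0.14×2090×(0 − (-20.4)) = 5969; melt ice: 0.14×334000 = 46760; warm the meltwater: 585.2 T; water cools: 1.05×4180×(T − 48.4) = 4389(T − 48.4)
4974.2 T = 212428 − 52729 = 159699
T ≈ 32.11 °C. Since T > 0 °C, the all-ice-melts assumption holds.

T_f ≈ 32.1 °C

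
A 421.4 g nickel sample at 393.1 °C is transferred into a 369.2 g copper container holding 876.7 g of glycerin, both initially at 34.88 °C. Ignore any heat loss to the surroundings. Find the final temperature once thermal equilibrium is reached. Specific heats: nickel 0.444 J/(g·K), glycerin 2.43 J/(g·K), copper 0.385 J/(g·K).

Taking heat into each body as positive, Σ m c ΔT = 0:
421.4×0.444×(T − 393.1) + 876.7×2.43×(T − 34.88) + 369.2×0.385×(T − 34.88) = 0
187.1(T − 393.1) + 2130.4(T − 34.88) + 142.14(T − 34.88) = 0
(187.1 + 2130.4 + 142.14) T = 187.1×393.1 + 2130.4×34.88 + 142.14×34.88
T ≈ 62.13 °C

T_f ≈ 62.1 °C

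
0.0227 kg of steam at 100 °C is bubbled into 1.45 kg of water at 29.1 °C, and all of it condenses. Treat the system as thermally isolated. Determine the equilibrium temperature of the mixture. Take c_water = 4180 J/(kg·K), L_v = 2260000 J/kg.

T_f ≈ 38.5 °C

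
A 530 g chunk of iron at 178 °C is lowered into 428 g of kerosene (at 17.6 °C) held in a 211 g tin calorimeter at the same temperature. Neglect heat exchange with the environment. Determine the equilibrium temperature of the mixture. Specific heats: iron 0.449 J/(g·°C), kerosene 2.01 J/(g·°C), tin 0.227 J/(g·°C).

T_f ≈ 50.9 °C

With ΣQ=0 the equilibrium temperature is the m·c-weighted mean:
T_f = (237.97*178 + 860.28*17.6 + 47.9*17.6) / (237.97 + 860.28 + 47.9)
    = 58343 / 1146.1 ≈ 50.90 °C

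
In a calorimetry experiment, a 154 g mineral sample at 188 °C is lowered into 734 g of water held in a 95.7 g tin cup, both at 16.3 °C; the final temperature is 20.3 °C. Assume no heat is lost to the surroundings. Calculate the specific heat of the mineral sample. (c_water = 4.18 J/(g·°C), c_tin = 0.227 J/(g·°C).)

c ≈ 0.479 J/(g·°C)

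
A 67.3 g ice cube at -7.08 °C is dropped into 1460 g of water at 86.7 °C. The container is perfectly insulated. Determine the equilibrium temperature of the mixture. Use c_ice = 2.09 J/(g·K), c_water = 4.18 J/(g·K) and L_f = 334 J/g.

T_f ≈ 79.2 °C

Energy conservation, ΣQ = 0:
warm ice to 0 °C: 67.3×2.09×(0 − (-7.08)) = 995.85; latent heat to melt: 67.3×334 = 22478; meltwater 0→T: 67.3×4.18×T = 281.31 T; water: 6102.8(T − 86.7)
6384.1 T = 529113 − 23474 = 505639
T ≈ 79.20 °C — above 0 °C, consistent with complete melting.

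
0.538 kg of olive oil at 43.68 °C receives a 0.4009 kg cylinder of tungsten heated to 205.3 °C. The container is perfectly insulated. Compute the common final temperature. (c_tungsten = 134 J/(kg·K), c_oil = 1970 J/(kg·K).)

Heat gained plus heat lost sum to zero:
0.4009×134×(T − 205.3) + 0.538×1970×(T − 43.68) = 0
1113.6 T = 57324
T = 57324 / 1113.6 = 51.5 °C

T_f ≈ 51.5 °C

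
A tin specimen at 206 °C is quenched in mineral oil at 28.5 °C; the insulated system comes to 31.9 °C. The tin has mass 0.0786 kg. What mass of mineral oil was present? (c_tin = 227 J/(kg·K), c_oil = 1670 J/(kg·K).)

m ≈ 0.547 kg

Net heat exchanged in the isolated system is zero:
0.0786·227·(31.9 − 206) + m·1670·(31.9 − 28.5) = 0
5678 m = 3106.3
m = 3106.3/5678 ≈ 0.5471 kg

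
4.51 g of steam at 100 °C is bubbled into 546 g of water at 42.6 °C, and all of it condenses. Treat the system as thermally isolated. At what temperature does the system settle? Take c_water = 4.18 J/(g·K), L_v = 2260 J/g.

T_f ≈ 47.5 °C

Let T be the final temperature. ΣQ_i = 0:
condense steam: −4.51·2260 = −10193; condensate cools 100→T: 4.51·4.18·(T − 100) = 18.85(T − 100); water warms: 546·4.18·(T − 42.6) = 2282.3(T − 42.6)
2301.1 T = 10193 + 1885.2 + 97225 = 109303
T ≈ 47.50 °C — below 100 °C, confirming all the steam condensed.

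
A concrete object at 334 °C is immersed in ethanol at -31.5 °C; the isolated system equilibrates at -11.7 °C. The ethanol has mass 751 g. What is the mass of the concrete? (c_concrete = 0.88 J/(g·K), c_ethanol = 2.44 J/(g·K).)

m ≈ 119 g

|Q_concrete| = |Q_ethanol|:
m·0.88·(334 − -11.7) = 751·2.44·(-11.7 − (-31.5))
304.22 m = 36282  ⇒  m ≈ 119.3 g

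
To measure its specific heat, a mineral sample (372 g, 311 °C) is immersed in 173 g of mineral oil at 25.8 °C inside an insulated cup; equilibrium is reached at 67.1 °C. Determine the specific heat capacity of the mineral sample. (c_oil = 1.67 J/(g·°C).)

m_s c (T_s − T_f) = m_oil c_oil (T_f − T_0):
372×c×(311 − 67.1) = 173×1.67×(67.1 − 25.8)
90731 c = 11932  ⇒  c ≈ 0.1315 J/(g·°C)

c ≈ 0.132 J/(g·°C)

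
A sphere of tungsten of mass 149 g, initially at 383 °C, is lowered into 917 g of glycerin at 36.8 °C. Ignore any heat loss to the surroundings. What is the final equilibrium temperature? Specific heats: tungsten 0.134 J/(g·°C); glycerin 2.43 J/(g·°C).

T_f ≈ 39.9 °C

Energy conservation, ΣQ = 0:
149*0.134*(T − 383) + 917*2.43*(T − 36.8) = 0
2248.3 T = 89649
T = 89649/2248.3 ≈ 39.87 °C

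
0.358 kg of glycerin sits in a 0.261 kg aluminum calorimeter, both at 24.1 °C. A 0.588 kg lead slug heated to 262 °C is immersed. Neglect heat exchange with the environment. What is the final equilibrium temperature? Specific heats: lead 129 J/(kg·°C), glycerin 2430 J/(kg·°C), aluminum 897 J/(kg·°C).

T_f ≈ 39.4 °C

Setting the total heat transfer to zero:
0.588*129*(T − 262) + 0.358*2430*(T − 24.1) + 0.261*897*(T − 24.1) = 0
75.85(T − 262) + 869.94(T − 24.1) + 234.12(T − 24.1) = 0
(75.85 + 869.94 + 234.12) T = 75.85*262 + 869.94*24.1 + 234.12*24.1
T ≈ 39.39 °C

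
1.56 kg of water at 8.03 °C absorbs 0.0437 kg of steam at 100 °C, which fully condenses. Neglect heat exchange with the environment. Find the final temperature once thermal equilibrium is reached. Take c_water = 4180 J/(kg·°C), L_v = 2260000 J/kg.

T_f ≈ 25.3 °C

Setting the total heat transfer to zero:
steam→water at 100 °C releases m L_v = 0.0437×2260000 = 98762
  condensed water 100 °C→T: 182.67(T − 100)
  original water: 6520.8(T − 8.03)
6703.5 T = 98762 + 18267 + 52362 = 169391
T ≈ 25.27 °C — below 100 °C, confirming all the steam condensed.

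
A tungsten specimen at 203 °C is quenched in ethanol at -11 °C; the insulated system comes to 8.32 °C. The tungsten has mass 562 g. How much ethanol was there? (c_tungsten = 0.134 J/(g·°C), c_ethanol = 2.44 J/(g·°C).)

Heat lost by the tungsten = heat gained by the ethanol:
562×0.134×(203 − 8.32) = m×2.44×(8.32 − (-11))
47.14 m = 14661  ⇒  m ≈ 311 g

m ≈ 311 g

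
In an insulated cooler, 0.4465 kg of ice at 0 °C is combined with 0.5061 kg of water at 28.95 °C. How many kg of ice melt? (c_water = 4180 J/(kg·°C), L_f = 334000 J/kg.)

Water can give up m c ΔT = 0.5061×4180×28.95 = 61244 J before reaching 0 °C.
To melt every bit of ice: 0.4465×334000 = 149131 J.
61244 J < 149131 J, so only part of the ice melts and the system sits at 0 °C.
Mass melted = 61244/334000 ≈ 0.1834 kg.

m_melted ≈ 0.183 kg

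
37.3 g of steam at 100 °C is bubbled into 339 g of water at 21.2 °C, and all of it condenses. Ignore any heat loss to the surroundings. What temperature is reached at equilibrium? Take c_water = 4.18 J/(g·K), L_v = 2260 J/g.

Taking heat into each body as positive, Σ m c ΔT = 0:
steam→water at 100 °C releases m L_v = 37.3×2260 = 84298; condensate cools 100→T: 37.3×4.18×(T − 100) = 155.91(T − 100); original water: 1417(T − 21.2)
1572.9 T = 84298 + 15591 + 30041 = 129930
T ≈ 82.60 °C, under the boiling point, so the assumption holds.

T_f ≈ 82.6 °C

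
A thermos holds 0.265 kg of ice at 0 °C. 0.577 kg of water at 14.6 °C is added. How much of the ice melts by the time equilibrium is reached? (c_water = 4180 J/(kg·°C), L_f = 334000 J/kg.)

Water can give up m c ΔT = 0.577×4180×14.6 = 35213 J before reaching 0 °C.
Melting all 0.265 kg of ice would need 0.265×334000 = 88510 J.
That's not enough to melt it all — equilibrium is at 0 °C with ice remaining.
m_melt = 35213 / L_f = 0.1054 kg.

m_melted ≈ 0.105 kg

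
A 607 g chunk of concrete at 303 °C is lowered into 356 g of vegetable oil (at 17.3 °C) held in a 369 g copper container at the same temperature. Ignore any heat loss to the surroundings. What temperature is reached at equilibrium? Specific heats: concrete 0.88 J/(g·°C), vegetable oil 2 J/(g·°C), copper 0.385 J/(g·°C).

T_f ≈ 127.2 °C

Heat gained plus heat lost sum to zero:
607×0.88×(T − 303) + 356×2×(T − 17.3) + 369×0.385×(T − 17.3) = 0
534.16(T − 303) + 712(T − 17.3) + 142.06(T − 17.3) = 0
(534.16 + 712 + 142.06) T = 534.16×303 + 712×17.3 + 142.06×17.3
T = 176626/1388.2 ≈ 127.23 °C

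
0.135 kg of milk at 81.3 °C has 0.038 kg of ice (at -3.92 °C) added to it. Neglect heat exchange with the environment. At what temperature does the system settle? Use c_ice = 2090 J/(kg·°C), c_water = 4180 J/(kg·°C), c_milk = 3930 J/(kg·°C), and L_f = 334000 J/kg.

Sum of m c ΔT and latent-heat terms is zero:
warm ice to 0 °C: 0.038·2090·(0 − (-3.92)) = 311.33
  melt ice: 0.038·334000 = 12692
  meltwater 0→T: 0.038·4180·T = 158.84 T
  milk: 530.55(T − 81.3)
689.39 T = 43134 − 13003 = 30130
T ≈ 43.71 °C. Since T > 0 °C, the all-ice-melts assumption holds.

T_f ≈ 43.7 °C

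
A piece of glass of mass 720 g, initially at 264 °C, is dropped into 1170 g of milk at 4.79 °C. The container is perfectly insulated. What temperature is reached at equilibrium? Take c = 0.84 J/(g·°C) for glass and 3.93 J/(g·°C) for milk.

Setting the total heat transfer to zero:
720×0.84×(T − 264) + 1170×3.93×(T − 4.79) = 0
(604.8 + 4598.1) T = 604.8×264 + 4598.1×4.79
T = 181692 / 5202.9 = 34.9 °C

T_f ≈ 34.9 °C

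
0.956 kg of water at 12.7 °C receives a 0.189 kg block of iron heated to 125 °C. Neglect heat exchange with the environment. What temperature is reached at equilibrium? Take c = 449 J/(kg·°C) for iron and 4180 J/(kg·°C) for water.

T_f ≈ 15.0 °C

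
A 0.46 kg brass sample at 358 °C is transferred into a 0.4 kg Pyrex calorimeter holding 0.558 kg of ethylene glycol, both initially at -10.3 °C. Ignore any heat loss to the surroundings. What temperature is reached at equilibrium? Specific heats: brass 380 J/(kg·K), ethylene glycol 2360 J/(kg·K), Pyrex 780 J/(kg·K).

T_f ≈ 25.4 °C

Net heat exchanged in the isolated system is zero:
0.46×380×(T − 358) + 0.558×2360×(T − (-10.3)) + 0.4×780×(T − (-10.3)) = 0
174.8(T − 358) + 1316.9(T − (-10.3)) + 312(T − (-10.3)) = 0
1803.7 T = 45801
T = 45801/1803.7 ≈ 25.39 °C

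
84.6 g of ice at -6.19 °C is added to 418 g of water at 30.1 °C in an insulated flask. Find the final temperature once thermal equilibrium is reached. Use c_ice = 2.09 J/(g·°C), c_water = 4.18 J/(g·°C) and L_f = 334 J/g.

T_f ≈ 11.1 °C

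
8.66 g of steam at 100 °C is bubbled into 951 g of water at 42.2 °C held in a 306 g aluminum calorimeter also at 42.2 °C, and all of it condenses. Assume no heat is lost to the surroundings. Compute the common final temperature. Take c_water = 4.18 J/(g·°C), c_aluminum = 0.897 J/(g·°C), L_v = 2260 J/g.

T_f ≈ 47.3 °C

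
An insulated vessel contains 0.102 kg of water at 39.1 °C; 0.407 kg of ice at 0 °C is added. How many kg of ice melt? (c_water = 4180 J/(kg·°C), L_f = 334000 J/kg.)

Water can give up m c ΔT = 0.102·4180·39.1 = 16671 J before reaching 0 °C.
To melt every bit of ice: 0.407·334000 = 135938 J.
16671 J < 135938 J, so only part of the ice melts and the system sits at 0 °C.
m_melted·334000 = 16671  ⇒  m_melted ≈ 0.04991 kg.

m_melted ≈ 0.0499 kg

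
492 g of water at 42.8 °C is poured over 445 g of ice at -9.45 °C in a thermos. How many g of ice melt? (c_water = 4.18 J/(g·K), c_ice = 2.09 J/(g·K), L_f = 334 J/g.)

m_melted ≈ 237 g

Heat available from the water dropping to 0 °C: 492×4.18×42.8 = 88021 J.
Warming the ice to 0 °C takes 445×2.09×9.45 = 8789 J, leaving 79232 J for melting.
Melting all 445 g of ice would need 445×334 = 148630 J.
That's not enough to melt it all — equilibrium is at 0 °C with ice remaining.
m_melt = 79232 / L_f = 237.2 g.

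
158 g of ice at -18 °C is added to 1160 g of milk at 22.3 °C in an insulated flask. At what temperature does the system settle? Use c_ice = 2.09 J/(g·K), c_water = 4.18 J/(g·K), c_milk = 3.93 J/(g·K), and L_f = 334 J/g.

T_f ≈ 8.2 °C

Setting the total heat transfer to zero:
ice -18→0 °C: 158·2.09·18 = 5944; fusion: m_ice L_f = 158·334 = 52772; warm the meltwater: 660.44 T; milk cools: 1160·3.93·(T − 22.3) = 4558.8(T − 22.3)
5219.2 T = 101661 − 58716 = 42945
T ≈ 8.23 °C. Since T > 0 °C, the all-ice-melts assumption holds.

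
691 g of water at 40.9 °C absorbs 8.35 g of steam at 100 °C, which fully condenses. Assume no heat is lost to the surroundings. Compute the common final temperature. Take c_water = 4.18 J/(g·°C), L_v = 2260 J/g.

T_f ≈ 48.1 °C

Energy conservation, ΣQ = 0:
condense steam: −8.35·2260 = −18871
  condensate cools 100→T: 8.35·4.18·(T − 100) = 34.9(T − 100)
  water warms: 691·4.18·(T − 40.9) = 2888.4(T − 40.9)
2923.3 T = 18871 + 3490.3 + 118135 = 140496
T ≈ 48.06 °C — below 100 °C, confirming all the steam condensed.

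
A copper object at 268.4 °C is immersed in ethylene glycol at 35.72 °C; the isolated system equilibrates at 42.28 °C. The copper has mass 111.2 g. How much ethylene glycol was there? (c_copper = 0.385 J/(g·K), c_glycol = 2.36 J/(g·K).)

m ≈ 625 g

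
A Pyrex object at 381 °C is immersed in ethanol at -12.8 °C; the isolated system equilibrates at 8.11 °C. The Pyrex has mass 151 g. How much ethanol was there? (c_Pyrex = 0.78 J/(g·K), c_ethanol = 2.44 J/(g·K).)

m ≈ 861 g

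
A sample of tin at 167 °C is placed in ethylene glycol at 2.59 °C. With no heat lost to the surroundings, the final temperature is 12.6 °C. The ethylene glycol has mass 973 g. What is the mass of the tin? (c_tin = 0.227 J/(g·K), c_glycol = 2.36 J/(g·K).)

m ≈ 656 g

Heat lost by the tin = heat gained by the glycol:
m·0.227·(167 − 12.6) = 973·2.36·(12.6 − 2.59)
35.05 m = 22986  ⇒  m ≈ 655.8 g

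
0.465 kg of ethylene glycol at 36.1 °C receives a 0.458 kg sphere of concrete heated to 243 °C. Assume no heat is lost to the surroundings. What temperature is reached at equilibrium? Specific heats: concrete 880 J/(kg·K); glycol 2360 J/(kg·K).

Set heat shed by the hot body equal to heat absorbed by the cold body:
0.458*880*(243 − T) = 0.465*2360*(T − 36.1)
403.04(243 − T) = 1097.4(T − 36.1)
1500.4 T = 137555  ⇒  T ≈ 91.68 °C

T_f ≈ 91.7 °C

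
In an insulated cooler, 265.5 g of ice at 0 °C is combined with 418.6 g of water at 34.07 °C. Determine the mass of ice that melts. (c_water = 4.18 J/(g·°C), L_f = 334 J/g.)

Cooling the water to 0 °C releases 418.6×4.18×34.07 = 59614 J.
To melt every bit of ice: 265.5×334 = 88677 J.
That's not enough to melt it all — equilibrium is at 0 °C with ice remaining.
m_melted×334 = 59614  ⇒  m_melted ≈ 178.5 g.

m_melted ≈ 178 g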